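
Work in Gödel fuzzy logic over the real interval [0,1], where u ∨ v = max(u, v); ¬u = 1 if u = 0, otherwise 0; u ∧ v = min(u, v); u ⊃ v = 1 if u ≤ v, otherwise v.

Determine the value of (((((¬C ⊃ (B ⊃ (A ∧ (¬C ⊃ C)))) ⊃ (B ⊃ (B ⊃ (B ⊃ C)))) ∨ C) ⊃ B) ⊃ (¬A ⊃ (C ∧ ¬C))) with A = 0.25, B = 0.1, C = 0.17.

1.00

¬C: Gödel ¬ of 0.17 = 0 (operand ≠ 0)
¬C: Gödel ¬ of 0.17 = 0 (operand ≠ 0)
(¬C ⊃ C): 0 ≤ 0.17, so result = 1
(A ∧ (¬C ⊃ C)) = min(0.25, 1) = 0.25
(B ⊃ (A ∧ (¬C ⊃ C))): 0.1 ≤ 0.25, so result = 1
(¬C ⊃ (B ⊃ (A ∧ (¬C ⊃ C)))): 0 ≤ 1, so result = 1
(B ⊃ C): 0.1 ≤ 0.17, so result = 1
(B ⊃ (B ⊃ C)): 0.1 ≤ 1, so result = 1
(B ⊃ (B ⊃ (B ⊃ C))): 0.1 ≤ 1, so result = 1
((¬C ⊃ (B ⊃ (A ∧ (¬C ⊃ C)))) ⊃ (B ⊃ (B ⊃ (B ⊃ C)))): 1 ≤ 1, so result = 1
(((¬C ⊃ (B ⊃ (A ∧ (¬C ⊃ C)))) ⊃ (B ⊃ (B ⊃ (B ⊃ C)))) ∨ C) = max(1, 0.17) = 1
((((¬C ⊃ (B ⊃ (A ∧ (¬C ⊃ C)))) ⊃ (B ⊃ (B ⊃ (B ⊃ C)))) ∨ C) ⊃ B): 1 > 0.1, so result = 0.1
¬A: Gödel ¬ of 0.25 = 0 (operand ≠ 0)
¬C: Gödel ¬ of 0.17 = 0 (operand ≠ 0)
(C ∧ ¬C) = min(0.17, 0) = 0
(¬A ⊃ (C ∧ ¬C)): 0 ≤ 0, so result = 1
(((((¬C ⊃ (B ⊃ (A ∧ (¬C ⊃ C)))) ⊃ (B ⊃ (B ⊃ (B ⊃ C)))) ∨ C) ⊃ B) ⊃ (¬A ⊃ (C ∧ ¬C))): 0.1 ≤ 1, so result = 1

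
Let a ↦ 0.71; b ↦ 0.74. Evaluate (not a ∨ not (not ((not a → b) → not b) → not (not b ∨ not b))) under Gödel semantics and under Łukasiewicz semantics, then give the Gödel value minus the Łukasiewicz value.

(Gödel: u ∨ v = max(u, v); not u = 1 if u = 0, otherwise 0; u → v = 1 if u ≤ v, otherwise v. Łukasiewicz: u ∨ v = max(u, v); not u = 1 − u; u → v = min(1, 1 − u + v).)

Gödel evaluation:
  not a: Gödel ¬ of 0.71 = 0 (operand ≠ 0)
  not a: Gödel ¬ of 0.71 = 0 (operand ≠ 0)
  (not a → b): 0 ≤ 0.74, so result = 1
  not b: Gödel ¬ of 0.74 = 0 (operand ≠ 0)
  ((not a → b) → not b): 1 > 0, so result = 0
  not ((not a → b) → not b): Gödel ¬ of 0 = 1 (operand is 0)
  not b: Gödel ¬ of 0.74 = 0 (operand ≠ 0)
  not b: Gödel ¬ of 0.74 = 0 (operand ≠ 0)
  (not b ∨ not b) = max(0, 0) = 0
  not (not b ∨ not b): Gödel ¬ of 0 = 1 (operand is 0)
  (not ((not a → b) → not b) → not (not b ∨ not b)): 1 ≤ 1, so result = 1
  not (not ((not a → b) → not b) → not (not b ∨ not b)): Gödel ¬ of 1 = 0 (operand ≠ 0)
  (not a ∨ not (not ((not a → b) → not b) → not (not b ∨ not b))) = max(0, 0) = 0
  Gödel value = 0
Łukasiewicz evaluation:
  not a: Łukasiewicz ¬ gives 1 − 0.71 = 0.29
  not a: Łukasiewicz ¬ gives 1 − 0.71 = 0.29
  (not a → b): min(1, 1 − 0.29 + 0.74) = 1
  not b: Łukasiewicz ¬ gives 1 − 0.74 = 0.26
  ((not a → b) → not b): min(1, 1 − 1 + 0.26) = 0.26
  not ((not a → b) → not b): Łukasiewicz ¬ gives 1 − 0.26 = 0.74
  not b: Łukasiewicz ¬ gives 1 − 0.74 = 0.26
  not b: Łukasiewicz ¬ gives 1 − 0.74 = 0.26
  (not b ∨ not b) = max(0.26, 0.26) = 0.26
  not (not b ∨ not b): Łukasiewicz ¬ gives 1 − 0.26 = 0.74
  (not ((not a → b) → not b) → not (not b ∨ not b)): min(1, 1 − 0.74 + 0.74) = 1
  not (not ((not a → b) → not b) → not (not b ∨ not b)): Łukasiewicz ¬ gives 1 − 1 = 0
  (not a ∨ not (not ((not a → b) → not b) → not (not b ∨ not b))) = max(0.29, 0) = 0.29
  Łukasiewicz value = 0.29
Difference: 0 − 0.29 = -0.29

-0.29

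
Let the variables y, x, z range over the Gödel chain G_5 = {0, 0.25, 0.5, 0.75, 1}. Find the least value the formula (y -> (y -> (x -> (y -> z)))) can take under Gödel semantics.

0.00

The minimum is attained at y = 0.25, x = 0.25, z = 0:
  (y -> z): 0.25 > 0, so result = 0
  (x -> (y -> z)): 0.25 > 0, so result = 0
  (y -> (x -> (y -> z))): 0.25 > 0, so result = 0
  (y -> (y -> (x -> (y -> z)))): 0.25 > 0, so result = 0
Checking all 125 assignments confirms none give a value below 0.00.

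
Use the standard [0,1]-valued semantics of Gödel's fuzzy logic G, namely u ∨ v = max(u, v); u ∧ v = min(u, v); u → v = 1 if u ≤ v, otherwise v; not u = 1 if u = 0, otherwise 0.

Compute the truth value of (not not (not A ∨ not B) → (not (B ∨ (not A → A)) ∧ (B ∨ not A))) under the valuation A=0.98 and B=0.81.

1.00

not A: Gödel ¬ of 0.98 = 0 (operand ≠ 0)
not B: Gödel ¬ of 0.81 = 0 (operand ≠ 0)
(not A ∨ not B) = max(0, 0) = 0
not (not A ∨ not B): Gödel ¬ of 0 = 1 (operand is 0)
not not (not A ∨ not B): Gödel ¬ of 1 = 0 (operand ≠ 0)
not A: Gödel ¬ of 0.98 = 0 (operand ≠ 0)
(not A → A): 0 ≤ 0.98, so result = 1
(B ∨ (not A → A)) = max(0.81, 1) = 1
not (B ∨ (not A → A)): Gödel ¬ of 1 = 0 (operand ≠ 0)
not A: Gödel ¬ of 0.98 = 0 (operand ≠ 0)
(B ∨ not A) = max(0.81, 0) = 0.81
(not (B ∨ (not A → A)) ∧ (B ∨ not A)) = min(0, 0.81) = 0
(not not (not A ∨ not B) → (not (B ∨ (not A → A)) ∧ (B ∨ not A))): 0 ≤ 0, so result = 1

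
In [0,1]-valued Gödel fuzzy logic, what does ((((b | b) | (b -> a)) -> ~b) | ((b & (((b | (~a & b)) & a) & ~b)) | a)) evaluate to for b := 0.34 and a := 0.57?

(b | b) = max(0.34, 0.34) = 0.34
(b -> a): 0.34 ≤ 0.57, so result = 1
((b | b) | (b -> a)) = max(0.34, 1) = 1
~b: Gödel ¬ of 0.34 = 0 (operand ≠ 0)
(((b | b) | (b -> a)) -> ~b): 1 > 0, so result = 0
~a: Gödel ¬ of 0.57 = 0 (operand ≠ 0)
(~a & b) = min(0, 0.34) = 0
(b | (~a & b)) = max(0.34, 0) = 0.34
((b | (~a & b)) & a) = min(0.34, 0.57) = 0.34
~b: Gödel ¬ of 0.34 = 0 (operand ≠ 0)
(((b | (~a & b)) & a) & ~b) = min(0.34, 0) = 0
(b & (((b | (~a & b)) & a) & ~b)) = min(0.34, 0) = 0
((b & (((b | (~a & b)) & a) & ~b)) | a) = max(0, 0.57) = 0.57
((((b | b) | (b -> a)) -> ~b) | ((b & (((b | (~a & b)) & a) & ~b)) | a)) = max(0, 0.57) = 0.57

0.57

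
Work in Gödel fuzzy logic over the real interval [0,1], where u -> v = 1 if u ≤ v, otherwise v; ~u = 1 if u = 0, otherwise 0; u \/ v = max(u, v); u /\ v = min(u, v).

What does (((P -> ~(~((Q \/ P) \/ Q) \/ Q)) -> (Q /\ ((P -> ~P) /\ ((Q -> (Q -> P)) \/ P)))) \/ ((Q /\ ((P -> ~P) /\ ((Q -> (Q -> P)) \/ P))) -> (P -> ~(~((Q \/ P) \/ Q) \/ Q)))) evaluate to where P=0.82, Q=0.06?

1.00

(Q \/ P) = max(0.06, 0.82) = 0.82
((Q \/ P) \/ Q) = max(0.82, 0.06) = 0.82
~((Q \/ P) \/ Q): Gödel ¬ of 0.82 = 0 (operand ≠ 0)
(~((Q \/ P) \/ Q) \/ Q) = max(0, 0.06) = 0.06
~(~((Q \/ P) \/ Q) \/ Q): Gödel ¬ of 0.06 = 0 (operand ≠ 0)
(P -> ~(~((Q \/ P) \/ Q) \/ Q)): 0.82 > 0, so result = 0
~P: Gödel ¬ of 0.82 = 0 (operand ≠ 0)
(P -> ~P): 0.82 > 0, so result = 0
(Q -> P): 0.06 ≤ 0.82, so result = 1
(Q -> (Q -> P)): 0.06 ≤ 1, so result = 1
((Q -> (Q -> P)) \/ P) = max(1, 0.82) = 1
((P -> ~P) /\ ((Q -> (Q -> P)) \/ P)) = min(0, 1) = 0
(Q /\ ((P -> ~P) /\ ((Q -> (Q -> P)) \/ P))) = min(0.06, 0) = 0
((P -> ~(~((Q \/ P) \/ Q) \/ Q)) -> (Q /\ ((P -> ~P) /\ ((Q -> (Q -> P)) \/ P)))): 0 ≤ 0, so result = 1
~P: Gödel ¬ of 0.82 = 0 (operand ≠ 0)
(P -> ~P): 0.82 > 0, so result = 0
(Q -> P): 0.06 ≤ 0.82, so result = 1
(Q -> (Q -> P)): 0.06 ≤ 1, so result = 1
((Q -> (Q -> P)) \/ P) = max(1, 0.82) = 1
((P -> ~P) /\ ((Q -> (Q -> P)) \/ P)) = min(0, 1) = 0
(Q /\ ((P -> ~P) /\ ((Q -> (Q -> P)) \/ P))) = min(0.06, 0) = 0
(Q \/ P) = max(0.06, 0.82) = 0.82
((Q \/ P) \/ Q) = max(0.82, 0.06) = 0.82
~((Q \/ P) \/ Q): Gödel ¬ of 0.82 = 0 (operand ≠ 0)
(~((Q \/ P) \/ Q) \/ Q) = max(0, 0.06) = 0.06
~(~((Q \/ P) \/ Q) \/ Q): Gödel ¬ of 0.06 = 0 (operand ≠ 0)
(P -> ~(~((Q \/ P) \/ Q) \/ Q)): 0.82 > 0, so result = 0
((Q /\ ((P -> ~P) /\ ((Q -> (Q -> P)) \/ P))) -> (P -> ~(~((Q \/ P) \/ Q) \/ Q))): 0 ≤ 0, so result = 1
(((P -> ~(~((Q \/ P) \/ Q) \/ Q)) -> (Q /\ ((P -> ~P) /\ ((Q -> (Q -> P)) \/ P)))) \/ ((Q /\ ((P -> ~P) /\ ((Q -> (Q -> P)) \/ P))) -> (P -> ~(~((Q \/ P) \/ Q) \/ Q)))) = max(1, 1) = 1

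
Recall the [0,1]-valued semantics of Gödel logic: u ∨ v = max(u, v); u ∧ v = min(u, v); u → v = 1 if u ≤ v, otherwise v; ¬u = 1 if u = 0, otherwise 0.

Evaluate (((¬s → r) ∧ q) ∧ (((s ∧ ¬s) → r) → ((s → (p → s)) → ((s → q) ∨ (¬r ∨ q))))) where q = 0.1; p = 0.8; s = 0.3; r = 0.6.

¬s: Gödel ¬ of 0.3 = 0 (operand ≠ 0)
(¬s → r): 0 ≤ 0.6, so result = 1
((¬s → r) ∧ q) = min(1, 0.1) = 0.1
¬s: Gödel ¬ of 0.3 = 0 (operand ≠ 0)
(s ∧ ¬s) = min(0.3, 0) = 0
((s ∧ ¬s) → r): 0 ≤ 0.6, so result = 1
(p → s): 0.8 > 0.3, so result = 0.3
(s → (p → s)): 0.3 ≤ 0.3, so result = 1
(s → q): 0.3 > 0.1, so result = 0.1
¬r: Gödel ¬ of 0.6 = 0 (operand ≠ 0)
(¬r ∨ q) = max(0, 0.1) = 0.1
((s → q) ∨ (¬r ∨ q)) = max(0.1, 0.1) = 0.1
((s → (p → s)) → ((s → q) ∨ (¬r ∨ q))): 1 > 0.1, so result = 0.1
(((s ∧ ¬s) → r) → ((s → (p → s)) → ((s → q) ∨ (¬r ∨ q)))): 1 > 0.1, so result = 0.1
(((¬s → r) ∧ q) ∧ (((s ∧ ¬s) → r) → ((s → (p → s)) → ((s → q) ∨ (¬r ∨ q))))) = min(0.1, 0.1) = 0.1

0.10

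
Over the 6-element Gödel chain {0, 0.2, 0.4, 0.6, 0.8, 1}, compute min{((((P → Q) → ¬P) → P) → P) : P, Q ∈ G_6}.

The minimum is attained at P = 0.2, Q = 0.2:
  (P → Q): 0.2 ≤ 0.2, so result = 1
  ¬P: Gödel ¬ of 0.2 = 0 (operand ≠ 0)
  ((P → Q) → ¬P): 1 > 0, so result = 0
  (((P → Q) → ¬P) → P): 0 ≤ 0.2, so result = 1
  ((((P → Q) → ¬P) → P) → P): 1 > 0.2, so result = 0.2
Checking all 36 assignments confirms none give a value below 0.20.

0.20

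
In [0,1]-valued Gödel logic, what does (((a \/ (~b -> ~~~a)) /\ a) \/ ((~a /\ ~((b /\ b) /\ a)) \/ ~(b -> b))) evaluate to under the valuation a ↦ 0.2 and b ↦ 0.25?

~b: Gödel ¬ of 0.25 = 0 (operand ≠ 0)
~a: Gödel ¬ of 0.2 = 0 (operand ≠ 0)
~~a: Gödel ¬ of 0 = 1 (operand is 0)
~~~a: Gödel ¬ of 1 = 0 (operand ≠ 0)
(~b -> ~~~a): 0 ≤ 0, so result = 1
(a \/ (~b -> ~~~a)) = max(0.2, 1) = 1
((a \/ (~b -> ~~~a)) /\ a) = min(1, 0.2) = 0.2
~a: Gödel ¬ of 0.2 = 0 (operand ≠ 0)
(b /\ b) = min(0.25, 0.25) = 0.25
((b /\ b) /\ a) = min(0.25, 0.2) = 0.2
~((b /\ b) /\ a): Gödel ¬ of 0.2 = 0 (operand ≠ 0)
(~a /\ ~((b /\ b) /\ a)) = min(0, 0) = 0
(b -> b): 0.25 ≤ 0.25, so result = 1
~(b -> b): Gödel ¬ of 1 = 0 (operand ≠ 0)
((~a /\ ~((b /\ b) /\ a)) \/ ~(b -> b)) = max(0, 0) = 0
(((a \/ (~b -> ~~~a)) /\ a) \/ ((~a /\ ~((b /\ b) /\ a)) \/ ~(b -> b))) = max(0.2, 0) = 0.2

0.20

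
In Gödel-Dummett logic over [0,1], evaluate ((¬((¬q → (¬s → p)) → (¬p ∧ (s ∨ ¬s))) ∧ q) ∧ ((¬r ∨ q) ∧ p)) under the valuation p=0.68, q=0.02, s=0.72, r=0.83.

0.02

¬q: Gödel ¬ of 0.02 = 0 (operand ≠ 0)
¬s: Gödel ¬ of 0.72 = 0 (operand ≠ 0)
(¬s → p): 0 ≤ 0.68, so result = 1
(¬q → (¬s → p)): 0 ≤ 1, so result = 1
¬p: Gödel ¬ of 0.68 = 0 (operand ≠ 0)
¬s: Gödel ¬ of 0.72 = 0 (operand ≠ 0)
(s ∨ ¬s) = max(0.72, 0) = 0.72
(¬p ∧ (s ∨ ¬s)) = min(0, 0.72) = 0
((¬q → (¬s → p)) → (¬p ∧ (s ∨ ¬s))): 1 > 0, so result = 0
¬((¬q → (¬s → p)) → (¬p ∧ (s ∨ ¬s))): Gödel ¬ of 0 = 1 (operand is 0)
(¬((¬q → (¬s → p)) → (¬p ∧ (s ∨ ¬s))) ∧ q) = min(1, 0.02) = 0.02
¬r: Gödel ¬ of 0.83 = 0 (operand ≠ 0)
(¬r ∨ q) = max(0, 0.02) = 0.02
((¬r ∨ q) ∧ p) = min(0.02, 0.68) = 0.02
((¬((¬q → (¬s → p)) → (¬p ∧ (s ∨ ¬s))) ∧ q) ∧ ((¬r ∨ q) ∧ p)) = min(0.02, 0.02) = 0.02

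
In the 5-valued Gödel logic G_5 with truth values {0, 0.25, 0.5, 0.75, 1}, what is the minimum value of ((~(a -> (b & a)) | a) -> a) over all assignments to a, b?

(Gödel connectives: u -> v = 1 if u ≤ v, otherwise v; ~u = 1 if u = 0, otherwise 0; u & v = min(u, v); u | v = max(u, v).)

The minimum is attained at a = 0.25, b = 0:
  (b & a) = min(0, 0.25) = 0
  (a -> (b & a)): 0.25 > 0, so result = 0
  ~(a -> (b & a)): Gödel ¬ of 0 = 1 (operand is 0)
  (~(a -> (b & a)) | a) = max(1, 0.25) = 1
  ((~(a -> (b & a)) | a) -> a): 1 > 0.25, so result = 0.25
Checking all 25 assignments confirms none give a value below 0.25.

0.25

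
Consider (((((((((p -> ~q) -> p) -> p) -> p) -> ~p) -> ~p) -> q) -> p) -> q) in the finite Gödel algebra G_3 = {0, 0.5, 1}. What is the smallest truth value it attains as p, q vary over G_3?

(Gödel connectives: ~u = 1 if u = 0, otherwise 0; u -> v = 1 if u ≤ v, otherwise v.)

The minimum is attained at p = 0, q = 0:
  ~q: Gödel ¬ of 0 = 1 (operand is 0)
  (p -> ~q): 0 ≤ 1, so result = 1
  ((p -> ~q) -> p): 1 > 0, so result = 0
  (((p -> ~q) -> p) -> p): 0 ≤ 0, so result = 1
  ((((p -> ~q) -> p) -> p) -> p): 1 > 0, so result = 0
  ~p: Gödel ¬ of 0 = 1 (operand is 0)
  (((((p -> ~q) -> p) -> p) -> p) -> ~p): 0 ≤ 1, so result = 1
  ~p: Gödel ¬ of 0 = 1 (operand is 0)
  ((((((p -> ~q) -> p) -> p) -> p) -> ~p) -> ~p): 1 ≤ 1, so result = 1
  (((((((p -> ~q) -> p) -> p) -> p) -> ~p) -> ~p) -> q): 1 > 0, so result = 0
  ((((((((p -> ~q) -> p) -> p) -> p) -> ~p) -> ~p) -> q) -> p): 0 ≤ 0, so result = 1
  (((((((((p -> ~q) -> p) -> p) -> p) -> ~p) -> ~p) -> q) -> p) -> q): 1 > 0, so result = 0
Checking all 9 assignments confirms none give a value below 0.00.

0.00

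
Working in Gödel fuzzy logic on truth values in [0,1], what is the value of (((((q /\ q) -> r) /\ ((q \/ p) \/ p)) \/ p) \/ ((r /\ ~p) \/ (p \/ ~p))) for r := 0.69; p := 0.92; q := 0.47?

(q /\ q) = min(0.47, 0.47) = 0.47
((q /\ q) -> r): 0.47 ≤ 0.69, so result = 1
(q \/ p) = max(0.47, 0.92) = 0.92
((q \/ p) \/ p) = max(0.92, 0.92) = 0.92
(((q /\ q) -> r) /\ ((q \/ p) \/ p)) = min(1, 0.92) = 0.92
((((q /\ q) -> r) /\ ((q \/ p) \/ p)) \/ p) = max(0.92, 0.92) = 0.92
~p: Gödel ¬ of 0.92 = 0 (operand ≠ 0)
(r /\ ~p) = min(0.69, 0) = 0
~p: Gödel ¬ of 0.92 = 0 (operand ≠ 0)
(p \/ ~p) = max(0.92, 0) = 0.92
((r /\ ~p) \/ (p \/ ~p)) = max(0, 0.92) = 0.92
(((((q /\ q) -> r) /\ ((q \/ p) \/ p)) \/ p) \/ ((r /\ ~p) \/ (p \/ ~p))) = max(0.92, 0.92) = 0.92

0.92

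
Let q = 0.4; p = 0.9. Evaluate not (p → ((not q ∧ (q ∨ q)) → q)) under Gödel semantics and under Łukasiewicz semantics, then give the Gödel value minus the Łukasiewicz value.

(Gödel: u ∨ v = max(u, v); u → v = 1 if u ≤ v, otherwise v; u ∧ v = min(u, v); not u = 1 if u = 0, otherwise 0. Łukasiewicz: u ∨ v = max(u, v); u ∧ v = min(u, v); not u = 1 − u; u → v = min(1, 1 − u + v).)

Gödel evaluation:
  not q: Gödel ¬ of 0.4 = 0 (operand ≠ 0)
  (q ∨ q) = max(0.4, 0.4) = 0.4
  (not q ∧ (q ∨ q)) = min(0, 0.4) = 0
  ((not q ∧ (q ∨ q)) → q): 0 ≤ 0.4, so result = 1
  (p → ((not q ∧ (q ∨ q)) → q)): 0.9 ≤ 1, so result = 1
  not (p → ((not q ∧ (q ∨ q)) → q)): Gödel ¬ of 1 = 0 (operand ≠ 0)
  Gödel value = 0
Łukasiewicz evaluation:
  not q: Łukasiewicz ¬ gives 1 − 0.4 = 0.6
  (q ∨ q) = max(0.4, 0.4) = 0.4
  (not q ∧ (q ∨ q)) = min(0.6, 0.4) = 0.4
  ((not q ∧ (q ∨ q)) → q): min(1, 1 − 0.4 + 0.4) = 1
  (p → ((not q ∧ (q ∨ q)) → q)): min(1, 1 − 0.9 + 1) = 1
  not (p → ((not q ∧ (q ∨ q)) → q)): Łukasiewicz ¬ gives 1 − 1 = 0
  Łukasiewicz value = 0
Difference: 0 − 0 = 0.00

0.00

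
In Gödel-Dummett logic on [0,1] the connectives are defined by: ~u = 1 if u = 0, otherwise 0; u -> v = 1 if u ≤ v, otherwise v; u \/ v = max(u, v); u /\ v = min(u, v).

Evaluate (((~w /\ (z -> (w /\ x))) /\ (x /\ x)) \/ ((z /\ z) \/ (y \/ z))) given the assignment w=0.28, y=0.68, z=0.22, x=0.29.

~w: Gödel ¬ of 0.28 = 0 (operand ≠ 0)
(w /\ x) = min(0.28, 0.29) = 0.28
(z -> (w /\ x)): 0.22 ≤ 0.28, so result = 1
(~w /\ (z -> (w /\ x))) = min(0, 1) = 0
(x /\ x) = min(0.29, 0.29) = 0.29
((~w /\ (z -> (w /\ x))) /\ (x /\ x)) = min(0, 0.29) = 0
(z /\ z) = min(0.22, 0.22) = 0.22
(y \/ z) = max(0.68, 0.22) = 0.68
((z /\ z) \/ (y \/ z)) = max(0.22, 0.68) = 0.68
(((~w /\ (z -> (w /\ x))) /\ (x /\ x)) \/ ((z /\ z) \/ (y \/ z))) = max(0, 0.68) = 0.68

0.68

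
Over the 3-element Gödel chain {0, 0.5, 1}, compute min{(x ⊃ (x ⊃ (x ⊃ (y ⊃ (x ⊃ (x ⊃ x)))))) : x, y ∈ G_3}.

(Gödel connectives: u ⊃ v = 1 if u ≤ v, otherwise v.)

Every assignment gives 1. For instance at x = 0, y = 0:
  (x ⊃ x): 0 ≤ 0, so result = 1
  (x ⊃ (x ⊃ x)): 0 ≤ 1, so result = 1
  (y ⊃ (x ⊃ (x ⊃ x))): 0 ≤ 1, so result = 1
  (x ⊃ (y ⊃ (x ⊃ (x ⊃ x)))): 0 ≤ 1, so result = 1
  (x ⊃ (x ⊃ (y ⊃ (x ⊃ (x ⊃ x))))): 0 ≤ 1, so result = 1
  (x ⊃ (x ⊃ (x ⊃ (y ⊃ (x ⊃ (x ⊃ x)))))): 0 ≤ 1, so result = 1
All 9 assignments give value 1 — the formula is a G_3-tautology.

1.00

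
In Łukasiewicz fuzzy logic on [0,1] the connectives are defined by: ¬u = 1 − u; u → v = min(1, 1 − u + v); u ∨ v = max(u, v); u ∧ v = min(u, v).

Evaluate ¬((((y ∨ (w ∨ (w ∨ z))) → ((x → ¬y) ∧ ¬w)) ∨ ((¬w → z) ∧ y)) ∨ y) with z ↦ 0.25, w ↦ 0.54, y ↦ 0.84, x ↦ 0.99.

0.16

(w ∨ z) = max(0.54, 0.25) = 0.54
(w ∨ (w ∨ z)) = max(0.54, 0.54) = 0.54
(y ∨ (w ∨ (w ∨ z))) = max(0.84, 0.54) = 0.84
¬y: Łukasiewicz ¬ gives 1 − 0.84 = 0.16
(x → ¬y): min(1, 1 − 0.99 + 0.16) = 0.17
¬w: Łukasiewicz ¬ gives 1 − 0.54 = 0.46
((x → ¬y) ∧ ¬w) = min(0.17, 0.46) = 0.17
((y ∨ (w ∨ (w ∨ z))) → ((x → ¬y) ∧ ¬w)): min(1, 1 − 0.84 + 0.17) = 0.33
¬w: Łukasiewicz ¬ gives 1 − 0.54 = 0.46
(¬w → z): min(1, 1 − 0.46 + 0.25) = 0.79
((¬w → z) ∧ y) = min(0.79, 0.84) = 0.79
(((y ∨ (w ∨ (w ∨ z))) → ((x → ¬y) ∧ ¬w)) ∨ ((¬w → z) ∧ y)) = max(0.33, 0.79) = 0.79
((((y ∨ (w ∨ (w ∨ z))) → ((x → ¬y) ∧ ¬w)) ∨ ((¬w → z) ∧ y)) ∨ y) = max(0.79, 0.84) = 0.84
¬((((y ∨ (w ∨ (w ∨ z))) → ((x → ¬y) ∧ ¬w)) ∨ ((¬w → z) ∧ y)) ∨ y): Łukasiewicz ¬ gives 1 − 0.84 = 0.16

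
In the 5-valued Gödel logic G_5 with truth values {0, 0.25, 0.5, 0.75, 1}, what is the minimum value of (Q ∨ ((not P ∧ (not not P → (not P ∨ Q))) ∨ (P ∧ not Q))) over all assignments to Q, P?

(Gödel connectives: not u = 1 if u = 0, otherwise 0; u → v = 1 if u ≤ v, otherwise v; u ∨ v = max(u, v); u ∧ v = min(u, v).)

The minimum is attained at Q = 0, P = 0.25:
  not P: Gödel ¬ of 0.25 = 0 (operand ≠ 0)
  not P: Gödel ¬ of 0.25 = 0 (operand ≠ 0)
  not not P: Gödel ¬ of 0 = 1 (operand is 0)
  not P: Gödel ¬ of 0.25 = 0 (operand ≠ 0)
  (not P ∨ Q) = max(0, 0) = 0
  (not not P → (not P ∨ Q)): 1 > 0, so result = 0
  (not P ∧ (not not P → (not P ∨ Q))) = min(0, 0) = 0
  not Q: Gödel ¬ of 0 = 1 (operand is 0)
  (P ∧ not Q) = min(0.25, 1) = 0.25
  ((not P ∧ (not not P → (not P ∨ Q))) ∨ (P ∧ not Q)) = max(0, 0.25) = 0.25
  (Q ∨ ((not P ∧ (not not P → (not P ∨ Q))) ∨ (P ∧ not Q))) = max(0, 0.25) = 0.25
Checking all 25 assignments confirms none give a value below 0.25.

0.25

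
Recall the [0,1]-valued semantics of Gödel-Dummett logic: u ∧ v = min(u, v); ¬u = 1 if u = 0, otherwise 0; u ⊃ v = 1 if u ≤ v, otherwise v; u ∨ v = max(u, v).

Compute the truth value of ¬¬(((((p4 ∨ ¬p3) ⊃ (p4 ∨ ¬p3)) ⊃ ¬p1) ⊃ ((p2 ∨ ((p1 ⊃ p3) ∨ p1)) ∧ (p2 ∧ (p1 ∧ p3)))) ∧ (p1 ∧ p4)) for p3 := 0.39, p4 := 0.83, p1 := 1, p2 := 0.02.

1.00

¬p3: Gödel ¬ of 0.39 = 0 (operand ≠ 0)
(p4 ∨ ¬p3) = max(0.83, 0) = 0.83
¬p3: Gödel ¬ of 0.39 = 0 (operand ≠ 0)
(p4 ∨ ¬p3) = max(0.83, 0) = 0.83
((p4 ∨ ¬p3) ⊃ (p4 ∨ ¬p3)): 0.83 ≤ 0.83, so result = 1
¬p1: Gödel ¬ of 1 = 0 (operand ≠ 0)
(((p4 ∨ ¬p3) ⊃ (p4 ∨ ¬p3)) ⊃ ¬p1): 1 > 0, so result = 0
(p1 ⊃ p3): 1 > 0.39, so result = 0.39
((p1 ⊃ p3) ∨ p1) = max(0.39, 1) = 1
(p2 ∨ ((p1 ⊃ p3) ∨ p1)) = max(0.02, 1) = 1
(p1 ∧ p3) = min(1, 0.39) = 0.39
(p2 ∧ (p1 ∧ p3)) = min(0.02, 0.39) = 0.02
((p2 ∨ ((p1 ⊃ p3) ∨ p1)) ∧ (p2 ∧ (p1 ∧ p3))) = min(1, 0.02) = 0.02
((((p4 ∨ ¬p3) ⊃ (p4 ∨ ¬p3)) ⊃ ¬p1) ⊃ ((p2 ∨ ((p1 ⊃ p3) ∨ p1)) ∧ (p2 ∧ (p1 ∧ p3)))): 0 ≤ 0.02, so result = 1
(p1 ∧ p4) = min(1, 0.83) = 0.83
(((((p4 ∨ ¬p3) ⊃ (p4 ∨ ¬p3)) ⊃ ¬p1) ⊃ ((p2 ∨ ((p1 ⊃ p3) ∨ p1)) ∧ (p2 ∧ (p1 ∧ p3)))) ∧ (p1 ∧ p4)) = min(1, 0.83) = 0.83
¬(((((p4 ∨ ¬p3) ⊃ (p4 ∨ ¬p3)) ⊃ ¬p1) ⊃ ((p2 ∨ ((p1 ⊃ p3) ∨ p1)) ∧ (p2 ∧ (p1 ∧ p3)))) ∧ (p1 ∧ p4)): Gödel ¬ of 0.83 = 0 (operand ≠ 0)
¬¬(((((p4 ∨ ¬p3) ⊃ (p4 ∨ ¬p3)) ⊃ ¬p1) ⊃ ((p2 ∨ ((p1 ⊃ p3) ∨ p1)) ∧ (p2 ∧ (p1 ∧ p3)))) ∧ (p1 ∧ p4)): Gödel ¬ of 0 = 1 (operand is 0)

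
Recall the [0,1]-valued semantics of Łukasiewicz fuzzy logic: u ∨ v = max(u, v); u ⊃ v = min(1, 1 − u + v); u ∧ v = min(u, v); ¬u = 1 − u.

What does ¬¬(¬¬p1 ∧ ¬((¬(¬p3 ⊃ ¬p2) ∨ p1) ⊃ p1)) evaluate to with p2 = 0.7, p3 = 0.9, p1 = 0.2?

¬p1: Łukasiewicz ¬ gives 1 − 0.2 = 0.8
¬¬p1: Łukasiewicz ¬ gives 1 − 0.8 = 0.2
¬p3: Łukasiewicz ¬ gives 1 − 0.9 = 0.1
¬p2: Łukasiewicz ¬ gives 1 − 0.7 = 0.3
(¬p3 ⊃ ¬p2): min(1, 1 − 0.1 + 0.3) = 1
¬(¬p3 ⊃ ¬p2): Łukasiewicz ¬ gives 1 − 1 = 0
(¬(¬p3 ⊃ ¬p2) ∨ p1) = max(0, 0.2) = 0.2
((¬(¬p3 ⊃ ¬p2) ∨ p1) ⊃ p1): min(1, 1 − 0.2 + 0.2) = 1
¬((¬(¬p3 ⊃ ¬p2) ∨ p1) ⊃ p1): Łukasiewicz ¬ gives 1 − 1 = 0
(¬¬p1 ∧ ¬((¬(¬p3 ⊃ ¬p2) ∨ p1) ⊃ p1)) = min(0.2, 0) = 0
¬(¬¬p1 ∧ ¬((¬(¬p3 ⊃ ¬p2) ∨ p1) ⊃ p1)): Łukasiewicz ¬ gives 1 − 0 = 1
¬¬(¬¬p1 ∧ ¬((¬(¬p3 ⊃ ¬p2) ∨ p1) ⊃ p1)): Łukasiewicz ¬ gives 1 − 1 = 0

0.00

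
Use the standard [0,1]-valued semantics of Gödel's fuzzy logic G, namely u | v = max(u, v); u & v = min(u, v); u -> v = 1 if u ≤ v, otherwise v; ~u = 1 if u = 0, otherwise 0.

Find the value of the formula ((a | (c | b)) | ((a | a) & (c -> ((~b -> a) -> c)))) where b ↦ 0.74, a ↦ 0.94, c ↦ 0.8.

0.94

(c | b) = max(0.8, 0.74) = 0.8
(a | (c | b)) = max(0.94, 0.8) = 0.94
(a | a) = max(0.94, 0.94) = 0.94
~b: Gödel ¬ of 0.74 = 0 (operand ≠ 0)
(~b -> a): 0 ≤ 0.94, so result = 1
((~b -> a) -> c): 1 > 0.8, so result = 0.8
(c -> ((~b -> a) -> c)): 0.8 ≤ 0.8, so result = 1
((a | a) & (c -> ((~b -> a) -> c))) = min(0.94, 1) = 0.94
((a | (c | b)) | ((a | a) & (c -> ((~b -> a) -> c)))) = max(0.94, 0.94) = 0.94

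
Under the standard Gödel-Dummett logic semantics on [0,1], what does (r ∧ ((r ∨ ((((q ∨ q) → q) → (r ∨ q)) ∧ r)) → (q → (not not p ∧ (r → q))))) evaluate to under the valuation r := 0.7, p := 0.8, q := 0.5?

0.70

(q ∨ q) = max(0.5, 0.5) = 0.5
((q ∨ q) → q): 0.5 ≤ 0.5, so result = 1
(r ∨ q) = max(0.7, 0.5) = 0.7
(((q ∨ q) → q) → (r ∨ q)): 1 > 0.7, so result = 0.7
((((q ∨ q) → q) → (r ∨ q)) ∧ r) = min(0.7, 0.7) = 0.7
(r ∨ ((((q ∨ q) → q) → (r ∨ q)) ∧ r)) = max(0.7, 0.7) = 0.7
not p: Gödel ¬ of 0.8 = 0 (operand ≠ 0)
not not p: Gödel ¬ of 0 = 1 (operand is 0)
(r → q): 0.7 > 0.5, so result = 0.5
(not not p ∧ (r → q)) = min(1, 0.5) = 0.5
(q → (not not p ∧ (r → q))): 0.5 ≤ 0.5, so result = 1
((r ∨ ((((q ∨ q) → q) → (r ∨ q)) ∧ r)) → (q → (not not p ∧ (r → q)))): 0.7 ≤ 1, so result = 1
(r ∧ ((r ∨ ((((q ∨ q) → q) → (r ∨ q)) ∧ r)) → (q → (not not p ∧ (r → q))))) = min(0.7, 1) = 0.7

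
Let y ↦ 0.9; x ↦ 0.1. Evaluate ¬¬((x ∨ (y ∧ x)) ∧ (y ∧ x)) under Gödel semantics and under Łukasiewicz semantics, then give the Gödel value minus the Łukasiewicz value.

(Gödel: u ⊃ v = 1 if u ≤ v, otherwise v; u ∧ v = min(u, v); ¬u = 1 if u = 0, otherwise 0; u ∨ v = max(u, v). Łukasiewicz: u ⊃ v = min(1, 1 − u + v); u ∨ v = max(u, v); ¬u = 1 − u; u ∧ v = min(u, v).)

Gödel evaluation:
  (y ∧ x) = min(0.9, 0.1) = 0.1
  (x ∨ (y ∧ x)) = max(0.1, 0.1) = 0.1
  (y ∧ x) = min(0.9, 0.1) = 0.1
  ((x ∨ (y ∧ x)) ∧ (y ∧ x)) = min(0.1, 0.1) = 0.1
  ¬((x ∨ (y ∧ x)) ∧ (y ∧ x)): Gödel ¬ of 0.1 = 0 (operand ≠ 0)
  ¬¬((x ∨ (y ∧ x)) ∧ (y ∧ x)): Gödel ¬ of 0 = 1 (operand is 0)
  Gödel value = 1
Łukasiewicz evaluation:
  (y ∧ x) = min(0.9, 0.1) = 0.1
  (x ∨ (y ∧ x)) = max(0.1, 0.1) = 0.1
  (y ∧ x) = min(0.9, 0.1) = 0.1
  ((x ∨ (y ∧ x)) ∧ (y ∧ x)) = min(0.1, 0.1) = 0.1
  ¬((x ∨ (y ∧ x)) ∧ (y ∧ x)): Łukasiewicz ¬ gives 1 − 0.1 = 0.9
  ¬¬((x ∨ (y ∧ x)) ∧ (y ∧ x)): Łukasiewicz ¬ gives 1 − 0.9 = 0.1
  Łukasiewicz value = 0.1
Difference: 1 − 0.1 = 0.90

0.90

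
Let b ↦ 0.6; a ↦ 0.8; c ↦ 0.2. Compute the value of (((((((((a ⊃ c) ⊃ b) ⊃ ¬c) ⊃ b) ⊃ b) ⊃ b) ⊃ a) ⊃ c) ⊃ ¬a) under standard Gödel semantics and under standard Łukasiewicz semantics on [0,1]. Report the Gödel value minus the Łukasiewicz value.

-1.00

Gödel evaluation:
  (a ⊃ c): 0.8 > 0.2, so result = 0.2
  ((a ⊃ c) ⊃ b): 0.2 ≤ 0.6, so result = 1
  ¬c: Gödel ¬ of 0.2 = 0 (operand ≠ 0)
  (((a ⊃ c) ⊃ b) ⊃ ¬c): 1 > 0, so result = 0
  ((((a ⊃ c) ⊃ b) ⊃ ¬c) ⊃ b): 0 ≤ 0.6, so result = 1
  (((((a ⊃ c) ⊃ b) ⊃ ¬c) ⊃ b) ⊃ b): 1 > 0.6, so result = 0.6
  ((((((a ⊃ c) ⊃ b) ⊃ ¬c) ⊃ b) ⊃ b) ⊃ b): 0.6 ≤ 0.6, so result = 1
  (((((((a ⊃ c) ⊃ b) ⊃ ¬c) ⊃ b) ⊃ b) ⊃ b) ⊃ a): 1 > 0.8, so result = 0.8
  ((((((((a ⊃ c) ⊃ b) ⊃ ¬c) ⊃ b) ⊃ b) ⊃ b) ⊃ a) ⊃ c): 0.8 > 0.2, so result = 0.2
  ¬a: Gödel ¬ of 0.8 = 0 (operand ≠ 0)
  (((((((((a ⊃ c) ⊃ b) ⊃ ¬c) ⊃ b) ⊃ b) ⊃ b) ⊃ a) ⊃ c) ⊃ ¬a): 0.2 > 0, so result = 0
  Gödel value = 0
Łukasiewicz evaluation:
  (a ⊃ c): min(1, 1 − 0.8 + 0.2) = 0.4
  ((a ⊃ c) ⊃ b): min(1, 1 − 0.4 + 0.6) = 1
  ¬c: Łukasiewicz ¬ gives 1 − 0.2 = 0.8
  (((a ⊃ c) ⊃ b) ⊃ ¬c): min(1, 1 − 1 + 0.8) = 0.8
  ((((a ⊃ c) ⊃ b) ⊃ ¬c) ⊃ b): min(1, 1 − 0.8 + 0.6) = 0.8
  (((((a ⊃ c) ⊃ b) ⊃ ¬c) ⊃ b) ⊃ b): min(1, 1 − 0.8 + 0.6) = 0.8
  ((((((a ⊃ c) ⊃ b) ⊃ ¬c) ⊃ b) ⊃ b) ⊃ b): min(1, 1 − 0.8 + 0.6) = 0.8
  (((((((a ⊃ c) ⊃ b) ⊃ ¬c) ⊃ b) ⊃ b) ⊃ b) ⊃ a): min(1, 1 − 0.8 + 0.8) = 1
  ((((((((a ⊃ c) ⊃ b) ⊃ ¬c) ⊃ b) ⊃ b) ⊃ b) ⊃ a) ⊃ c): min(1, 1 − 1 + 0.2) = 0.2
  ¬a: Łukasiewicz ¬ gives 1 − 0.8 = 0.2
  (((((((((a ⊃ c) ⊃ b) ⊃ ¬c) ⊃ b) ⊃ b) ⊃ b) ⊃ a) ⊃ c) ⊃ ¬a): min(1, 1 − 0.2 + 0.2) = 1
  Łukasiewicz value = 1
Difference: 0 − 1 = -1.00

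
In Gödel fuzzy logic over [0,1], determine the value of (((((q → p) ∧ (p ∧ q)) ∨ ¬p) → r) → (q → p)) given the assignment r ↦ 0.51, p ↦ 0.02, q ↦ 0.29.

0.02

(q → p): 0.29 > 0.02, so result = 0.02
(p ∧ q) = min(0.02, 0.29) = 0.02
((q → p) ∧ (p ∧ q)) = min(0.02, 0.02) = 0.02
¬p: Gödel ¬ of 0.02 = 0 (operand ≠ 0)
(((q → p) ∧ (p ∧ q)) ∨ ¬p) = max(0.02, 0) = 0.02
((((q → p) ∧ (p ∧ q)) ∨ ¬p) → r): 0.02 ≤ 0.51, so result = 1
(q → p): 0.29 > 0.02, so result = 0.02
(((((q → p) ∧ (p ∧ q)) ∨ ¬p) → r) → (q → p)): 1 > 0.02, so result = 0.02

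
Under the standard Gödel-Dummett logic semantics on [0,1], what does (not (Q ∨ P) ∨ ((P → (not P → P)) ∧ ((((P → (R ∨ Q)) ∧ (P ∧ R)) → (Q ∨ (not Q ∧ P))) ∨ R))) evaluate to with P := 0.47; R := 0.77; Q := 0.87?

(Q ∨ P) = max(0.87, 0.47) = 0.87
not (Q ∨ P): Gödel ¬ of 0.87 = 0 (operand ≠ 0)
not P: Gödel ¬ of 0.47 = 0 (operand ≠ 0)
(not P → P): 0 ≤ 0.47, so result = 1
(P → (not P → P)): 0.47 ≤ 1, so result = 1
(R ∨ Q) = max(0.77, 0.87) = 0.87
(P → (R ∨ Q)): 0.47 ≤ 0.87, so result = 1
(P ∧ R) = min(0.47, 0.77) = 0.47
((P → (R ∨ Q)) ∧ (P ∧ R)) = min(1, 0.47) = 0.47
not Q: Gödel ¬ of 0.87 = 0 (operand ≠ 0)
(not Q ∧ P) = min(0, 0.47) = 0
(Q ∨ (not Q ∧ P)) = max(0.87, 0) = 0.87
(((P → (R ∨ Q)) ∧ (P ∧ R)) → (Q ∨ (not Q ∧ P))): 0.47 ≤ 0.87, so result = 1
((((P → (R ∨ Q)) ∧ (P ∧ R)) → (Q ∨ (not Q ∧ P))) ∨ R) = max(1, 0.77) = 1
((P → (not P → P)) ∧ ((((P → (R ∨ Q)) ∧ (P ∧ R)) → (Q ∨ (not Q ∧ P))) ∨ R)) = min(1, 1) = 1
(not (Q ∨ P) ∨ ((P → (not P → P)) ∧ ((((P → (R ∨ Q)) ∧ (P ∧ R)) → (Q ∨ (not Q ∧ P))) ∨ R))) = max(0, 1) = 1

1.00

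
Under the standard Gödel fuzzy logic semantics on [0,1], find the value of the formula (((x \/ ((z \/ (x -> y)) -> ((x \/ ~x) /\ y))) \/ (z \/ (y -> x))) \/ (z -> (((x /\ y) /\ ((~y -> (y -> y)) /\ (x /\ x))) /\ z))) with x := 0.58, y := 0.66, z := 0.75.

(x -> y): 0.58 ≤ 0.66, so result = 1
(z \/ (x -> y)) = max(0.75, 1) = 1
~x: Gödel ¬ of 0.58 = 0 (operand ≠ 0)
(x \/ ~x) = max(0.58, 0) = 0.58
((x \/ ~x) /\ y) = min(0.58, 0.66) = 0.58
((z \/ (x -> y)) -> ((x \/ ~x) /\ y)): 1 > 0.58, so result = 0.58
(x \/ ((z \/ (x -> y)) -> ((x \/ ~x) /\ y))) = max(0.58, 0.58) = 0.58
(y -> x): 0.66 > 0.58, so result = 0.58
(z \/ (y -> x)) = max(0.75, 0.58) = 0.75
((x \/ ((z \/ (x -> y)) -> ((x \/ ~x) /\ y))) \/ (z \/ (y -> x))) = max(0.58, 0.75) = 0.75
(x /\ y) = min(0.58, 0.66) = 0.58
~y: Gödel ¬ of 0.66 = 0 (operand ≠ 0)
(y -> y): 0.66 ≤ 0.66, so result = 1
(~y -> (y -> y)): 0 ≤ 1, so result = 1
(x /\ x) = min(0.58, 0.58) = 0.58
((~y -> (y -> y)) /\ (x /\ x)) = min(1, 0.58) = 0.58
((x /\ y) /\ ((~y -> (y -> y)) /\ (x /\ x))) = min(0.58, 0.58) = 0.58
(((x /\ y) /\ ((~y -> (y -> y)) /\ (x /\ x))) /\ z) = min(0.58, 0.75) = 0.58
(z -> (((x /\ y) /\ ((~y -> (y -> y)) /\ (x /\ x))) /\ z)): 0.75 > 0.58, so result = 0.58
(((x \/ ((z \/ (x -> y)) -> ((x \/ ~x) /\ y))) \/ (z \/ (y -> x))) \/ (z -> (((x /\ y) /\ ((~y -> (y -> y)) /\ (x /\ x))) /\ z))) = max(0.75, 0.58) = 0.75

0.75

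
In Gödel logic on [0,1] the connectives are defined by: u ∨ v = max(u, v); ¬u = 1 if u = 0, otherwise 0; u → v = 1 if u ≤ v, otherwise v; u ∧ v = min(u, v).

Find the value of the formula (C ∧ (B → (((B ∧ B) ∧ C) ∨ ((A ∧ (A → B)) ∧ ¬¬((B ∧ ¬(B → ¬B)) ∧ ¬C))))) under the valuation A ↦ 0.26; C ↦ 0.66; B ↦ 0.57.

(B ∧ B) = min(0.57, 0.57) = 0.57
((B ∧ B) ∧ C) = min(0.57, 0.66) = 0.57
(A → B): 0.26 ≤ 0.57, so result = 1
(A ∧ (A → B)) = min(0.26, 1) = 0.26
¬B: Gödel ¬ of 0.57 = 0 (operand ≠ 0)
(B → ¬B): 0.57 > 0, so result = 0
¬(B → ¬B): Gödel ¬ of 0 = 1 (operand is 0)
(B ∧ ¬(B → ¬B)) = min(0.57, 1) = 0.57
¬C: Gödel ¬ of 0.66 = 0 (operand ≠ 0)
((B ∧ ¬(B → ¬B)) ∧ ¬C) = min(0.57, 0) = 0
¬((B ∧ ¬(B → ¬B)) ∧ ¬C): Gödel ¬ of 0 = 1 (operand is 0)
¬¬((B ∧ ¬(B → ¬B)) ∧ ¬C): Gödel ¬ of 1 = 0 (operand ≠ 0)
((A ∧ (A → B)) ∧ ¬¬((B ∧ ¬(B → ¬B)) ∧ ¬C)) = min(0.26, 0) = 0
(((B ∧ B) ∧ C) ∨ ((A ∧ (A → B)) ∧ ¬¬((B ∧ ¬(B → ¬B)) ∧ ¬C))) = max(0.57, 0) = 0.57
(B → (((B ∧ B) ∧ C) ∨ ((A ∧ (A → B)) ∧ ¬¬((B ∧ ¬(B → ¬B)) ∧ ¬C)))): 0.57 ≤ 0.57, so result = 1
(C ∧ (B → (((B ∧ B) ∧ C) ∨ ((A ∧ (A → B)) ∧ ¬¬((B ∧ ¬(B → ¬B)) ∧ ¬C))))) = min(0.66, 1) = 0.66

0.66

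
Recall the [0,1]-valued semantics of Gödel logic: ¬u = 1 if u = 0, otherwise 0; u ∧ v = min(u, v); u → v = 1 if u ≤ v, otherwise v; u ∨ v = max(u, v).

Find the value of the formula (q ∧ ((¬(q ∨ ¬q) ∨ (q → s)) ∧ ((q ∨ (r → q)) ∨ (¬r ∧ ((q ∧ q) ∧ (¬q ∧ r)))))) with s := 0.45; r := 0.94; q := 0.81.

¬q: Gödel ¬ of 0.81 = 0 (operand ≠ 0)
(q ∨ ¬q) = max(0.81, 0) = 0.81
¬(q ∨ ¬q): Gödel ¬ of 0.81 = 0 (operand ≠ 0)
(q → s): 0.81 > 0.45, so result = 0.45
(¬(q ∨ ¬q) ∨ (q → s)) = max(0, 0.45) = 0.45
(r → q): 0.94 > 0.81, so result = 0.81
(q ∨ (r → q)) = max(0.81, 0.81) = 0.81
¬r: Gödel ¬ of 0.94 = 0 (operand ≠ 0)
(q ∧ q) = min(0.81, 0.81) = 0.81
¬q: Gödel ¬ of 0.81 = 0 (operand ≠ 0)
(¬q ∧ r) = min(0, 0.94) = 0
((q ∧ q) ∧ (¬q ∧ r)) = min(0.81, 0) = 0
(¬r ∧ ((q ∧ q) ∧ (¬q ∧ r))) = min(0, 0) = 0
((q ∨ (r → q)) ∨ (¬r ∧ ((q ∧ q) ∧ (¬q ∧ r)))) = max(0.81, 0) = 0.81
((¬(q ∨ ¬q) ∨ (q → s)) ∧ ((q ∨ (r → q)) ∨ (¬r ∧ ((q ∧ q) ∧ (¬q ∧ r))))) = min(0.45, 0.81) = 0.45
(q ∧ ((¬(q ∨ ¬q) ∨ (q → s)) ∧ ((q ∨ (r → q)) ∨ (¬r ∧ ((q ∧ q) ∧ (¬q ∧ r)))))) = min(0.81, 0.45) = 0.45

0.45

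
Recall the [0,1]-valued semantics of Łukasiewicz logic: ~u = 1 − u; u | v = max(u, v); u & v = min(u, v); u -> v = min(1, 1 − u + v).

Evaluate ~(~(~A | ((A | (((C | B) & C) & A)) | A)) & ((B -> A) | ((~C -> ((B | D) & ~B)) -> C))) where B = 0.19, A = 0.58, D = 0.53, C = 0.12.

~A: Łukasiewicz ¬ gives 1 − 0.58 = 0.42
(C | B) = max(0.12, 0.19) = 0.19
((C | B) & C) = min(0.19, 0.12) = 0.12
(((C | B) & C) & A) = min(0.12, 0.58) = 0.12
(A | (((C | B) & C) & A)) = max(0.58, 0.12) = 0.58
((A | (((C | B) & C) & A)) | A) = max(0.58, 0.58) = 0.58
(~A | ((A | (((C | B) & C) & A)) | A)) = max(0.42, 0.58) = 0.58
~(~A | ((A | (((C | B) & C) & A)) | A)): Łukasiewicz ¬ gives 1 − 0.58 = 0.42
(B -> A): min(1, 1 − 0.19 + 0.58) = 1
~C: Łukasiewicz ¬ gives 1 − 0.12 = 0.88
(B | D) = max(0.19, 0.53) = 0.53
~B: Łukasiewicz ¬ gives 1 − 0.19 = 0.81
((B | D) & ~B) = min(0.53, 0.81) = 0.53
(~C -> ((B | D) & ~B)): min(1, 1 − 0.88 + 0.53) = 0.65
((~C -> ((B | D) & ~B)) -> C): min(1, 1 − 0.65 + 0.12) = 0.47
((B -> A) | ((~C -> ((B | D) & ~B)) -> C)) = max(1, 0.47) = 1
(~(~A | ((A | (((C | B) & C) & A)) | A)) & ((B -> A) | ((~C -> ((B | D) & ~B)) -> C))) = min(0.42, 1) = 0.42
~(~(~A | ((A | (((C | B) & C) & A)) | A)) & ((B -> A) | ((~C -> ((B | D) & ~B)) -> C))): Łukasiewicz ¬ gives 1 − 0.42 = 0.58

0.58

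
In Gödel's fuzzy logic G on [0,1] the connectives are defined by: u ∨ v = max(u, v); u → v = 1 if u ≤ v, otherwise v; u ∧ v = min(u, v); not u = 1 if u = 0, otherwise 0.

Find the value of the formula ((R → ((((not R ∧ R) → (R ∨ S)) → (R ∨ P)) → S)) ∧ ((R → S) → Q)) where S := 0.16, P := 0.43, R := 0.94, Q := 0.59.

not R: Gödel ¬ of 0.94 = 0 (operand ≠ 0)
(not R ∧ R) = min(0, 0.94) = 0
(R ∨ S) = max(0.94, 0.16) = 0.94
((not R ∧ R) → (R ∨ S)): 0 ≤ 0.94, so result = 1
(R ∨ P) = max(0.94, 0.43) = 0.94
(((not R ∧ R) → (R ∨ S)) → (R ∨ P)): 1 > 0.94, so result = 0.94
((((not R ∧ R) → (R ∨ S)) → (R ∨ P)) → S): 0.94 > 0.16, so result = 0.16
(R → ((((not R ∧ R) → (R ∨ S)) → (R ∨ P)) → S)): 0.94 > 0.16, so result = 0.16
(R → S): 0.94 > 0.16, so result = 0.16
((R → S) → Q): 0.16 ≤ 0.59, so result = 1
((R → ((((not R ∧ R) → (R ∨ S)) → (R ∨ P)) → S)) ∧ ((R → S) → Q)) = min(0.16, 1) = 0.16

0.16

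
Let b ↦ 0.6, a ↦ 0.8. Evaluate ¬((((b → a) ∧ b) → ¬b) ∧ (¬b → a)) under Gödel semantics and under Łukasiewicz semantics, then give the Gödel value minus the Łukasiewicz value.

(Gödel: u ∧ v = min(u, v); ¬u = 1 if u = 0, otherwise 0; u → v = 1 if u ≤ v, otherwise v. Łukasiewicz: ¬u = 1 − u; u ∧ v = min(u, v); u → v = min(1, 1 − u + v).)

Gödel evaluation:
  (b → a): 0.6 ≤ 0.8, so result = 1
  ((b → a) ∧ b) = min(1, 0.6) = 0.6
  ¬b: Gödel ¬ of 0.6 = 0 (operand ≠ 0)
  (((b → a) ∧ b) → ¬b): 0.6 > 0, so result = 0
  ¬b: Gödel ¬ of 0.6 = 0 (operand ≠ 0)
  (¬b → a): 0 ≤ 0.8, so result = 1
  ((((b → a) ∧ b) → ¬b) ∧ (¬b → a)) = min(0, 1) = 0
  ¬((((b → a) ∧ b) → ¬b) ∧ (¬b → a)): Gödel ¬ of 0 = 1 (operand is 0)
  Gödel value = 1
Łukasiewicz evaluation:
  (b → a): min(1, 1 − 0.6 + 0.8) = 1
  ((b → a) ∧ b) = min(1, 0.6) = 0.6
  ¬b: Łukasiewicz ¬ gives 1 − 0.6 = 0.4
  (((b → a) ∧ b) → ¬b): min(1, 1 − 0.6 + 0.4) = 0.8
  ¬b: Łukasiewicz ¬ gives 1 − 0.6 = 0.4
  (¬b → a): min(1, 1 − 0.4 + 0.8) = 1
  ((((b → a) ∧ b) → ¬b) ∧ (¬b → a)) = min(0.8, 1) = 0.8
  ¬((((b → a) ∧ b) → ¬b) ∧ (¬b → a)): Łukasiewicz ¬ gives 1 − 0.8 = 0.2
  Łukasiewicz value = 0.2
Difference: 1 − 0.2 = 0.80

0.80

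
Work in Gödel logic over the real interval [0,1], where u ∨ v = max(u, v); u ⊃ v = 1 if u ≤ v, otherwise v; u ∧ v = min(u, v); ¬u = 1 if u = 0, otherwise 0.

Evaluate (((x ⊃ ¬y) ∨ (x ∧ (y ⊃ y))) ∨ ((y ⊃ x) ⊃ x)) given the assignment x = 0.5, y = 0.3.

¬y: Gödel ¬ of 0.3 = 0 (operand ≠ 0)
(x ⊃ ¬y): 0.5 > 0, so result = 0
(y ⊃ y): 0.3 ≤ 0.3, so result = 1
(x ∧ (y ⊃ y)) = min(0.5, 1) = 0.5
((x ⊃ ¬y) ∨ (x ∧ (y ⊃ y))) = max(0, 0.5) = 0.5
(y ⊃ x): 0.3 ≤ 0.5, so result = 1
((y ⊃ x) ⊃ x): 1 > 0.5, so result = 0.5
(((x ⊃ ¬y) ∨ (x ∧ (y ⊃ y))) ∨ ((y ⊃ x) ⊃ x)) = max(0.5, 0.5) = 0.5

0.50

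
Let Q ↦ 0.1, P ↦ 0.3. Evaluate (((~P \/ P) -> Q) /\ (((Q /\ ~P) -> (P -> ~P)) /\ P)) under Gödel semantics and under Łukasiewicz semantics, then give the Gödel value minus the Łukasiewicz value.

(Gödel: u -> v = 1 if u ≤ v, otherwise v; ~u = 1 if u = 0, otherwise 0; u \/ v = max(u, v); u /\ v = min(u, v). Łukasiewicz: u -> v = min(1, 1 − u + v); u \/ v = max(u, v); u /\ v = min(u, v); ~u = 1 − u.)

Gödel evaluation:
  ~P: Gödel ¬ of 0.3 = 0 (operand ≠ 0)
  (~P \/ P) = max(0, 0.3) = 0.3
  ((~P \/ P) -> Q): 0.3 > 0.1, so result = 0.1
  ~P: Gödel ¬ of 0.3 = 0 (operand ≠ 0)
  (Q /\ ~P) = min(0.1, 0) = 0
  ~P: Gödel ¬ of 0.3 = 0 (operand ≠ 0)
  (P -> ~P): 0.3 > 0, so result = 0
  ((Q /\ ~P) -> (P -> ~P)): 0 ≤ 0, so result = 1
  (((Q /\ ~P) -> (P -> ~P)) /\ P) = min(1, 0.3) = 0.3
  (((~P \/ P) -> Q) /\ (((Q /\ ~P) -> (P -> ~P)) /\ P)) = min(0.1, 0.3) = 0.1
  Gödel value = 0.1
Łukasiewicz evaluation:
  ~P: Łukasiewicz ¬ gives 1 − 0.3 = 0.7
  (~P \/ P) = max(0.7, 0.3) = 0.7
  ((~P \/ P) -> Q): min(1, 1 − 0.7 + 0.1) = 0.4
  ~P: Łukasiewicz ¬ gives 1 − 0.3 = 0.7
  (Q /\ ~P) = min(0.1, 0.7) = 0.1
  ~P: Łukasiewicz ¬ gives 1 − 0.3 = 0.7
  (P -> ~P): min(1, 1 − 0.3 + 0.7) = 1
  ((Q /\ ~P) -> (P -> ~P)): min(1, 1 − 0.1 + 1) = 1
  (((Q /\ ~P) -> (P -> ~P)) /\ P) = min(1, 0.3) = 0.3
  (((~P \/ P) -> Q) /\ (((Q /\ ~P) -> (P -> ~P)) /\ P)) = min(0.4, 0.3) = 0.3
  Łukasiewicz value = 0.3
Difference: 0.1 − 0.3 = -0.20

-0.20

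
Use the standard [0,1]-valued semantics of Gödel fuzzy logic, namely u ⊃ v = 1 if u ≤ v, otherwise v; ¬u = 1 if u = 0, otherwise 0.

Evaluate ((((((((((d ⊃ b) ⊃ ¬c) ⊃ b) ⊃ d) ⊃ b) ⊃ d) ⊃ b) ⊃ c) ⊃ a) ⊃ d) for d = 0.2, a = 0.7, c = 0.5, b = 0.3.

0.20

(d ⊃ b): 0.2 ≤ 0.3, so result = 1
¬c: Gödel ¬ of 0.5 = 0 (operand ≠ 0)
((d ⊃ b) ⊃ ¬c): 1 > 0, so result = 0
(((d ⊃ b) ⊃ ¬c) ⊃ b): 0 ≤ 0.3, so result = 1
((((d ⊃ b) ⊃ ¬c) ⊃ b) ⊃ d): 1 > 0.2, so result = 0.2
(((((d ⊃ b) ⊃ ¬c) ⊃ b) ⊃ d) ⊃ b): 0.2 ≤ 0.3, so result = 1
((((((d ⊃ b) ⊃ ¬c) ⊃ b) ⊃ d) ⊃ b) ⊃ d): 1 > 0.2, so result = 0.2
(((((((d ⊃ b) ⊃ ¬c) ⊃ b) ⊃ d) ⊃ b) ⊃ d) ⊃ b): 0.2 ≤ 0.3, so result = 1
((((((((d ⊃ b) ⊃ ¬c) ⊃ b) ⊃ d) ⊃ b) ⊃ d) ⊃ b) ⊃ c): 1 > 0.5, so result = 0.5
(((((((((d ⊃ b) ⊃ ¬c) ⊃ b) ⊃ d) ⊃ b) ⊃ d) ⊃ b) ⊃ c) ⊃ a): 0.5 ≤ 0.7, so result = 1
((((((((((d ⊃ b) ⊃ ¬c) ⊃ b) ⊃ d) ⊃ b) ⊃ d) ⊃ b) ⊃ c) ⊃ a) ⊃ d): 1 > 0.2, so result = 0.2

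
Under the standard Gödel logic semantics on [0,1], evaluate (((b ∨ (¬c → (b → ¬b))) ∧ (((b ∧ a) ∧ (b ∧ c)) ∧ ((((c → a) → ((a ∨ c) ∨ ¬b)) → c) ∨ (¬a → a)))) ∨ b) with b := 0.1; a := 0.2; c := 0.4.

¬c: Gödel ¬ of 0.4 = 0 (operand ≠ 0)
¬b: Gödel ¬ of 0.1 = 0 (operand ≠ 0)
(b → ¬b): 0.1 > 0, so result = 0
(¬c → (b → ¬b)): 0 ≤ 0, so result = 1
(b ∨ (¬c → (b → ¬b))) = max(0.1, 1) = 1
(b ∧ a) = min(0.1, 0.2) = 0.1
(b ∧ c) = min(0.1, 0.4) = 0.1
((b ∧ a) ∧ (b ∧ c)) = min(0.1, 0.1) = 0.1
(c → a): 0.4 > 0.2, so result = 0.2
(a ∨ c) = max(0.2, 0.4) = 0.4
¬b: Gödel ¬ of 0.1 = 0 (operand ≠ 0)
((a ∨ c) ∨ ¬b) = max(0.4, 0) = 0.4
((c → a) → ((a ∨ c) ∨ ¬b)): 0.2 ≤ 0.4, so result = 1
(((c → a) → ((a ∨ c) ∨ ¬b)) → c): 1 > 0.4, so result = 0.4
¬a: Gödel ¬ of 0.2 = 0 (operand ≠ 0)
(¬a → a): 0 ≤ 0.2, so result = 1
((((c → a) → ((a ∨ c) ∨ ¬b)) → c) ∨ (¬a → a)) = max(0.4, 1) = 1
(((b ∧ a) ∧ (b ∧ c)) ∧ ((((c → a) → ((a ∨ c) ∨ ¬b)) → c) ∨ (¬a → a))) = min(0.1, 1) = 0.1
((b ∨ (¬c → (b → ¬b))) ∧ (((b ∧ a) ∧ (b ∧ c)) ∧ ((((c → a) → ((a ∨ c) ∨ ¬b)) → c) ∨ (¬a → a)))) = min(1, 0.1) = 0.1
(((b ∨ (¬c → (b → ¬b))) ∧ (((b ∧ a) ∧ (b ∧ c)) ∧ ((((c → a) → ((a ∨ c) ∨ ¬b)) → c) ∨ (¬a → a)))) ∨ b) = max(0.1, 0.1) = 0.1

0.10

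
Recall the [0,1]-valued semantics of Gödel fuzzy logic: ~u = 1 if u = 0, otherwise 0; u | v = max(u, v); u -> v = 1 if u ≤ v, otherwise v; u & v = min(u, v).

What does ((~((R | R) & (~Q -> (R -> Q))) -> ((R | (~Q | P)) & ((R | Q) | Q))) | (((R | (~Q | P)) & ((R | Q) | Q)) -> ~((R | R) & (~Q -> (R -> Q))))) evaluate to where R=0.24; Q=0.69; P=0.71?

1.00

(R | R) = max(0.24, 0.24) = 0.24
~Q: Gödel ¬ of 0.69 = 0 (operand ≠ 0)
(R -> Q): 0.24 ≤ 0.69, so result = 1
(~Q -> (R -> Q)): 0 ≤ 1, so result = 1
((R | R) & (~Q -> (R -> Q))) = min(0.24, 1) = 0.24
~((R | R) & (~Q -> (R -> Q))): Gödel ¬ of 0.24 = 0 (operand ≠ 0)
~Q: Gödel ¬ of 0.69 = 0 (operand ≠ 0)
(~Q | P) = max(0, 0.71) = 0.71
(R | (~Q | P)) = max(0.24, 0.71) = 0.71
(R | Q) = max(0.24, 0.69) = 0.69
((R | Q) | Q) = max(0.69, 0.69) = 0.69
((R | (~Q | P)) & ((R | Q) | Q)) = min(0.71, 0.69) = 0.69
(~((R | R) & (~Q -> (R -> Q))) -> ((R | (~Q | P)) & ((R | Q) | Q))): 0 ≤ 0.69, so result = 1
~Q: Gödel ¬ of 0.69 = 0 (operand ≠ 0)
(~Q | P) = max(0, 0.71) = 0.71
(R | (~Q | P)) = max(0.24, 0.71) = 0.71
(R | Q) = max(0.24, 0.69) = 0.69
((R | Q) | Q) = max(0.69, 0.69) = 0.69
((R | (~Q | P)) & ((R | Q) | Q)) = min(0.71, 0.69) = 0.69
(R | R) = max(0.24, 0.24) = 0.24
~Q: Gödel ¬ of 0.69 = 0 (operand ≠ 0)
(R -> Q): 0.24 ≤ 0.69, so result = 1
(~Q -> (R -> Q)): 0 ≤ 1, so result = 1
((R | R) & (~Q -> (R -> Q))) = min(0.24, 1) = 0.24
~((R | R) & (~Q -> (R -> Q))): Gödel ¬ of 0.24 = 0 (operand ≠ 0)
(((R | (~Q | P)) & ((R | Q) | Q)) -> ~((R | R) & (~Q -> (R -> Q)))): 0.69 > 0, so result = 0
((~((R | R) & (~Q -> (R -> Q))) -> ((R | (~Q | P)) & ((R | Q) | Q))) | (((R | (~Q | P)) & ((R | Q) | Q)) -> ~((R | R) & (~Q -> (R -> Q))))) = max(1, 0) = 1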